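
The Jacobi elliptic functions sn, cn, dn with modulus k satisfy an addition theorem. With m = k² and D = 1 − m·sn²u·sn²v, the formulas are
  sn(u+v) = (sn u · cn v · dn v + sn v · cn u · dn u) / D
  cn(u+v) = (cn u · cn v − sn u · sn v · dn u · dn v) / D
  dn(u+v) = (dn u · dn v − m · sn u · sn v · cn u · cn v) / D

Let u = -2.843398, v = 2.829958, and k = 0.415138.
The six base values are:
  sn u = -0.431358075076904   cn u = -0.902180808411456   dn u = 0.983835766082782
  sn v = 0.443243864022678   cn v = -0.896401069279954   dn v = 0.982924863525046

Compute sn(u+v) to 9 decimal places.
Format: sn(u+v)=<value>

m = k² = 0.172339559044
D = 1 − m·sn²u·sn²v = 0.9936999164809808
sn(u+v) = (sn u·cn v·dn v + sn v·cn u·dn u)/D = -0.01335485552728721/0.9936999164809808 = -0.0134395256614101

sn(u+v)=-0.013439526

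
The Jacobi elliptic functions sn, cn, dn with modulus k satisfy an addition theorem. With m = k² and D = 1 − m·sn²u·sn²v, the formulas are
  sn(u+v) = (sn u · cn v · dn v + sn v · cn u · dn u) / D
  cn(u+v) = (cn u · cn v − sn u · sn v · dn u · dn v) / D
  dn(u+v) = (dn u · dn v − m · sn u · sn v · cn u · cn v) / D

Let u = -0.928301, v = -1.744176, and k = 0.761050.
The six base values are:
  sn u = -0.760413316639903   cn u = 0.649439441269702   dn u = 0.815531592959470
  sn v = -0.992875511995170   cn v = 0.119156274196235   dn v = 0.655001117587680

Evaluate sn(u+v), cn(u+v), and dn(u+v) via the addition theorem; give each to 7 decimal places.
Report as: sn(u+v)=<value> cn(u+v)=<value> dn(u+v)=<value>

sn(u+v)=-0.8736524 cn(u+v)=-0.4865506 dn(u+v)=0.7469385

m = k² = 0.5791971025
D = 1 − m·sn²u·sn²v = 0.6698468789380667
sn(u+v) = (sn u·cn v·dn v + sn v·cn u·dn u)/D = -0.5852133325991496/0.6698468789380667 = -0.8736523987794198
cn(u+v) = (cn u·cn v − sn u·sn v·dn u·dn v)/D = -0.3259144006810164/0.6698468789380667 = -0.4865505997396012
dn(u+v) = (dn u·dn v − m·sn u·sn v·cn u·cn v)/D = 0.5003344075326298/0.6698468789380667 = 0.7469384769334577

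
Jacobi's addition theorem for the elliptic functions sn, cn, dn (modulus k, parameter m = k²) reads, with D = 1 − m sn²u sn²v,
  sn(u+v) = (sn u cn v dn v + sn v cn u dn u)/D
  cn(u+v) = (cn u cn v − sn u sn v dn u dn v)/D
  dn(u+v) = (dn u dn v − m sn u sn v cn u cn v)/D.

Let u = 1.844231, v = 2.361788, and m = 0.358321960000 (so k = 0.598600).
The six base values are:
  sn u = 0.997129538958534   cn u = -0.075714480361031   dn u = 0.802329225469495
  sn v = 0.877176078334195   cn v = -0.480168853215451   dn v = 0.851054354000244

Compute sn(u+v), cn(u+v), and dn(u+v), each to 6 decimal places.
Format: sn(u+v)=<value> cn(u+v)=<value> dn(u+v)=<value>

sn(u+v)=-0.634770 cn(u+v)=-0.772701 dn(u+v)=0.924997

m = k² = 0.35832196
D = 1 − m·sn²u·sn²v = 0.7258740512232999
sn(u+v) = (sn u·cn v·dn v + sn v·cn u·dn u)/D = -0.4607634199870733/0.7258740512232999 = -0.6347704800998997
cn(u+v) = (cn u·cn v − sn u·sn v·dn u·dn v)/D = -0.5608834184045217/0.7258740512232999 = -0.7727007425865092
dn(u+v) = (dn u·dn v − m·sn u·sn v·cn u·cn v)/D = 0.6714315575956281/0.7258740512232999 = 0.9249973276549547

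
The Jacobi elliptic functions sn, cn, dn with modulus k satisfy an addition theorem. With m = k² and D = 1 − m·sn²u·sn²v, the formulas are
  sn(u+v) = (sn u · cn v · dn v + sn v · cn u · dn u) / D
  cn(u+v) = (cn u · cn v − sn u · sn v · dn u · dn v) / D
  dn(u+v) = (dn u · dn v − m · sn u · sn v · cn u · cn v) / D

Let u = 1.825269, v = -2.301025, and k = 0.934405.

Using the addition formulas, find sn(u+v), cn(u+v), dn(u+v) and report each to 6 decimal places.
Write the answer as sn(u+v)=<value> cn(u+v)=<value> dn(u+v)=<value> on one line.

sn u = 0.970807411897559, cn u = 0.2398603114413953, dn u = 0.420856343795998
sn v = -0.9982469442643128, cn v = 0.05918647030328755, dn v = 0.3604800177382516
m = k² = 0.873112704025
D = 1 − m·sn²u·sn²v = 0.1800026420248675
sn(u+v) = (sn u·cn v·dn v + sn v·cn u·dn u)/D = -0.08005706820691466/0.1800026420248675 = -0.4447549619624733
cn(u+v) = (cn u·cn v − sn u·sn v·dn u·dn v)/D = 0.1612197784579982/0.1800026420248675 = 0.8956522895687583
dn(u+v) = (dn u·dn v − m·sn u·sn v·cn u·cn v)/D = 0.1637224928664474/0.1800026420248675 = 0.9095560544262953

sn(u+v)=-0.444755 cn(u+v)=0.895652 dn(u+v)=0.909556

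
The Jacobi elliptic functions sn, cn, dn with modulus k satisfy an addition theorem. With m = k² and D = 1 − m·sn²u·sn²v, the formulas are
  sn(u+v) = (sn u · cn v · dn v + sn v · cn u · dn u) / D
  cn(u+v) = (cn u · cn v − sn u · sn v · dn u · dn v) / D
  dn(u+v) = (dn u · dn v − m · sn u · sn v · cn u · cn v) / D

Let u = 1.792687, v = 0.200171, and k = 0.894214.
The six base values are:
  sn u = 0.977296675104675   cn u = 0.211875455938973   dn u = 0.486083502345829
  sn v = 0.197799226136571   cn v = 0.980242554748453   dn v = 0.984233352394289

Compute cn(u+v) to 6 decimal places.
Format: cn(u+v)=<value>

m = k² = 0.799618677796
D = 1 − m·sn²u·sn²v = 0.9701197003268518
cn(u+v) = (cn u·cn v − sn u·sn v·dn u·dn v)/D = 0.1152067514681733/0.9701197003268518 = 0.1187551921988162

cn(u+v)=0.118755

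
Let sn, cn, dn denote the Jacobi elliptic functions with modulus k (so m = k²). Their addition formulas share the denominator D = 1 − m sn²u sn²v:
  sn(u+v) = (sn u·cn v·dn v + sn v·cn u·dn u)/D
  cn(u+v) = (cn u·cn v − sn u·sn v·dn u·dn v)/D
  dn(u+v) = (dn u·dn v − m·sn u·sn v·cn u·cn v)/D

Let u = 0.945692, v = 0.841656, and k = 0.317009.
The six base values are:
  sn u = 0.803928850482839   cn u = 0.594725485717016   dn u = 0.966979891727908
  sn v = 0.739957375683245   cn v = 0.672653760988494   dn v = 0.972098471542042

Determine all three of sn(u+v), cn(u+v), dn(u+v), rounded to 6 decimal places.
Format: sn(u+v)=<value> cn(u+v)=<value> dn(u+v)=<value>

sn(u+v)=0.986293 cn(u+v)=-0.165004 dn(u+v)=0.949864

m = k² = 0.100494706081
D = 1 − m·sn²u·sn²v = 0.9644375379670163
sn(u+v) = (sn u·cn v·dn v + sn v·cn u·dn u)/D = 0.9512178742341094/0.9644375379670163 = 0.9862928772341512
cn(u+v) = (cn u·cn v − sn u·sn v·dn u·dn v)/D = -0.1591361692935394/0.9644375379670163 = -0.1650041221217811
dn(u+v) = (dn u·dn v − m·sn u·sn v·cn u·cn v)/D = 0.9160843861299977/0.9644375379670163 = 0.9498638844575208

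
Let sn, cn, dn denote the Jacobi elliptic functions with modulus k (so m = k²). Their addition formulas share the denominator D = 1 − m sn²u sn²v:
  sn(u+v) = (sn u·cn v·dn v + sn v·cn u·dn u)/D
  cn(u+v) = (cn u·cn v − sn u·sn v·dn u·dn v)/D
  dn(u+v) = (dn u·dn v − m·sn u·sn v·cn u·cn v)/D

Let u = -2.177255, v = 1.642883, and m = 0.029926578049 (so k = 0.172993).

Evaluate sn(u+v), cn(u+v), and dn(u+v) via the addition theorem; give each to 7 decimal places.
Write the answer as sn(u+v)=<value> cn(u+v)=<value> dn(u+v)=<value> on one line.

sn(u+v)=-0.5086822 cn(u+v)=0.8609544 dn(u+v)=0.9961206

sn u = -0.8328799386751775, cn u = -0.5534537087710521, dn u = 0.9895656937423463
sn v = 0.9982465970428327, cn v = -0.05919232629661048, dn v = 0.9849762822753501
m = k² = 0.029926578049
D = 1 − m·sn²u·sn²v = 0.9793129987787636
sn(u+v) = (sn u·cn v·dn v + sn v·cn u·dn u)/D = -0.498159071347762/0.9793129987787636 = -0.5086821802314308
cn(u+v) = (cn u·cn v − sn u·sn v·dn u·dn v)/D = 0.8431438128878074/0.9793129987787636 = 0.8609543771391131
dn(u+v) = (dn u·dn v − m·sn u·sn v·cn u·cn v)/D = 0.9755138627093301/0.9793129987787636 = 0.9961206110057038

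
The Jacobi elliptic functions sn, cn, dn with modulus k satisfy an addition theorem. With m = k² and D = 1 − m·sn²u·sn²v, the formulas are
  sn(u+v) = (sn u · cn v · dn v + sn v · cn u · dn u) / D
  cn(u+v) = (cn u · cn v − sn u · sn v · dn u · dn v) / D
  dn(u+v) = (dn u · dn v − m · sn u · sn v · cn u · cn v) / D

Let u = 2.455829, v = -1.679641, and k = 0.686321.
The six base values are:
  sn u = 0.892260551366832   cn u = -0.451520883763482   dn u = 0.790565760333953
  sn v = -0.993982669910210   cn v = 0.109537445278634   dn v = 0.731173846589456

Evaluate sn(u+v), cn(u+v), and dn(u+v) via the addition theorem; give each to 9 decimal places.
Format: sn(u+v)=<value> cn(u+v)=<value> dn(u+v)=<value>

sn(u+v)=0.677164808 cn(u+v)=0.735831382 dn(u+v)=0.885440670

m = k² = 0.471036515041
D = 1 − m·sn²u·sn²v = 0.6294937102158197
sn(u+v) = (sn u·cn v·dn v + sn v·cn u·dn u)/D = 0.4262709871431668/0.6294937102158197 = 0.6771648075673723
cn(u+v) = (cn u·cn v − sn u·sn v·dn u·dn v)/D = 0.4632012270291051/0.6294937102158197 = 0.7358313824458995
dn(u+v) = (dn u·dn v − m·sn u·sn v·cn u·cn v)/D = 0.5573793327746383/0.6294937102158197 = 0.8854406703818259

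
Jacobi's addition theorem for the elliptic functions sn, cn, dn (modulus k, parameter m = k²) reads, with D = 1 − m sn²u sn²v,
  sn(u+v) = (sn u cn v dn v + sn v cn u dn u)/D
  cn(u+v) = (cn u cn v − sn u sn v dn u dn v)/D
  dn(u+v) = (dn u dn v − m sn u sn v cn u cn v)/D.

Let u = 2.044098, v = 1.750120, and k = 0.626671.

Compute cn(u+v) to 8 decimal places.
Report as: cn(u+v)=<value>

cn(u+v)=-0.96935249

sn u = 0.9774719538717402, cn u = -0.2110653438965349, dn u = 0.7904292642738022
sn v = 0.9998478862280733, cn v = 0.01744145651182412, dn v = 0.7793605865458977
m = k² = 0.392716542241
D = 1 − m·sn²u·sn²v = 0.6248925658774527
cn(u+v) = (cn u·cn v − sn u·sn v·dn u·dn v)/D = -0.6057411674338158/0.6248925658774527 = -0.9693524943495764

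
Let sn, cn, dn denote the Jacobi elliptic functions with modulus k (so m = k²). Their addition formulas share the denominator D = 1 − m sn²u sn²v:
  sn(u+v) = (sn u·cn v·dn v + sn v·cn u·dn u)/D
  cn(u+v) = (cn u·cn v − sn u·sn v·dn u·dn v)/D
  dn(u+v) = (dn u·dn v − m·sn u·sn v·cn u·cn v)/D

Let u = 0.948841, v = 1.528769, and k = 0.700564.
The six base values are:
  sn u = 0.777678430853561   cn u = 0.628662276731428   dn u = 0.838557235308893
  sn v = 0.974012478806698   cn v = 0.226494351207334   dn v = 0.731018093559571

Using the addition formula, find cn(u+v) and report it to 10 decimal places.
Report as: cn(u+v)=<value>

cn(u+v)=-0.4481317301

m = k² = 0.490789918096
D = 1 − m·sn²u·sn²v = 0.7184051016568089
cn(u+v) = (cn u·cn v − sn u·sn v·dn u·dn v)/D = -0.3219401210854249/0.7184051016568089 = -0.4481317300544724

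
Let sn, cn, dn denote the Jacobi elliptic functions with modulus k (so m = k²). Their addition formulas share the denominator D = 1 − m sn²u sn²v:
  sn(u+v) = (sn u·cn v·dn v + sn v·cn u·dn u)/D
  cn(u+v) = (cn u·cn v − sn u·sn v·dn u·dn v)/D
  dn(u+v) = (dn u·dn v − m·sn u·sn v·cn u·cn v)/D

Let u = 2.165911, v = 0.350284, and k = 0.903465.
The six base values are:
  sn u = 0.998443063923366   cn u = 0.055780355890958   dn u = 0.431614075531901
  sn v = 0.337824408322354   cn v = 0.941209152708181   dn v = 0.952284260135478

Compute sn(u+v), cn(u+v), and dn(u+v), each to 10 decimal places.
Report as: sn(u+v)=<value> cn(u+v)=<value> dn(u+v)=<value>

m = k² = 0.816249006225
D = 1 − m·sn²u·sn²v = 0.9071351580787502
sn(u+v) = (sn u·cn v·dn v + sn v·cn u·dn u)/D = 0.9030365027434312/0.9071351580787502 = 0.9954817589211296
cn(u+v) = (cn u·cn v − sn u·sn v·dn u·dn v)/D = -0.08613518291309407/0.9071351580787502 = -0.09495297602126067
dn(u+v) = (dn u·dn v − m·sn u·sn v·cn u·cn v)/D = 0.3965647458556651/0.9071351580787502 = 0.4371616978175137

sn(u+v)=0.9954817589 cn(u+v)=-0.0949529760 dn(u+v)=0.4371616978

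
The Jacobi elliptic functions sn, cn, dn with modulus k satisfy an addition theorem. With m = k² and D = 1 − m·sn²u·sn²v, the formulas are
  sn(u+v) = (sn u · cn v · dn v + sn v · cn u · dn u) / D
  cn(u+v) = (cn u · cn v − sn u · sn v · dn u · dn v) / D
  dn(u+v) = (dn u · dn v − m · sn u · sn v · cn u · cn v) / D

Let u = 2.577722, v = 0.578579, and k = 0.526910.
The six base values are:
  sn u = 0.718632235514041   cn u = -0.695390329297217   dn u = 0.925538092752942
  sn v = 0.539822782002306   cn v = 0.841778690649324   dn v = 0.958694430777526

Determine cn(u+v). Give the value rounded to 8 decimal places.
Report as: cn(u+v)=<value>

m = k² = 0.2776341481
D = 1 − m·sn²u·sn²v = 0.9582180515766297
cn(u+v) = (cn u·cn v − sn u·sn v·dn u·dn v)/D = -0.9295818326445842/0.9582180515766297 = -0.9701151331005211

cn(u+v)=-0.97011513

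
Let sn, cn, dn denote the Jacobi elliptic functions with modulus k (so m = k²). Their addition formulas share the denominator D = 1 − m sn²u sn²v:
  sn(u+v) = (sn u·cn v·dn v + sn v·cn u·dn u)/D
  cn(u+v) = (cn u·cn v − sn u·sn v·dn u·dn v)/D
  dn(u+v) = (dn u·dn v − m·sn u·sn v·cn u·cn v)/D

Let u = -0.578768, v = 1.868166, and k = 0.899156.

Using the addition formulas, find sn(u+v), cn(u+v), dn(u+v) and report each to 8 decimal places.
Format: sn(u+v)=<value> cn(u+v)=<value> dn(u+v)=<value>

sn(u+v)=0.88294469 cn(u+v)=0.46947703 dn(u+v)=0.60804180

sn u = -0.5265878574654642, cn u = 0.8501207139988603, dn u = 0.880802079737359
sn v = 0.9833183630107601, cn v = 0.1818928172464184, dn v = 0.4671906420794122
m = k² = 0.808481512336
D = 1 − m·sn²u·sn²v = 0.7832295529225247
sn(u+v) = (sn u·cn v·dn v + sn v·cn u·dn u)/D = 0.6915483712391399/0.7832295529225247 = 0.8829446854484899
cn(u+v) = (cn u·cn v − sn u·sn v·dn u·dn v)/D = 0.3677082849321056/0.7832295529225247 = 0.4694770307887993
dn(u+v) = (dn u·dn v − m·sn u·sn v·cn u·cn v)/D = 0.4762363084773511/0.7832295529225247 = 0.608041801666362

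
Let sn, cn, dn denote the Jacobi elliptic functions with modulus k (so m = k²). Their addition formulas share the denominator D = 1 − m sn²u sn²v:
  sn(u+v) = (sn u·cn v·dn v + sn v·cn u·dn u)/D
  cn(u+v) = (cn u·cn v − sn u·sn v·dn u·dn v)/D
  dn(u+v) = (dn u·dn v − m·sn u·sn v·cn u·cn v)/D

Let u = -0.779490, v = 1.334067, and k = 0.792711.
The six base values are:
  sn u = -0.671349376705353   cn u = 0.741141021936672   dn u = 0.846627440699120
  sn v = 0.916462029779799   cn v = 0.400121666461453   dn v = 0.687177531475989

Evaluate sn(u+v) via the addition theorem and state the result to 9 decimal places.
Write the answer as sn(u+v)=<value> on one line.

sn(u+v)=0.512336047

m = k² = 0.628390729521
D = 1 − m·sn²u·sn²v = 0.762121110694605
sn(u+v) = (sn u·cn v·dn v + sn v·cn u·dn u)/D = 0.3904621170210256/0.762121110694605 = 0.5123360467802217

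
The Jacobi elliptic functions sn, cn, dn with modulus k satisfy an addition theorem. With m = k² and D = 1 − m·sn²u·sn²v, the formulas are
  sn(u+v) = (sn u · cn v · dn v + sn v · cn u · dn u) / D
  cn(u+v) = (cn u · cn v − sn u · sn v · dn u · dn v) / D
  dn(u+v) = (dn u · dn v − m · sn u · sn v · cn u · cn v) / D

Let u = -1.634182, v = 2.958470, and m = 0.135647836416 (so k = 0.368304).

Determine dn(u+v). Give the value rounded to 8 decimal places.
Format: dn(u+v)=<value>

dn(u+v)=0.93539450

sn u = -0.9999863266163669, cn u = -0.005229395787728052, dn u = 0.9297074126242362
sn v = 0.2936597843842068, cn v = -0.9559100015354067, dn v = 0.9941339265028299
m = k² = 0.135647836416
D = 1 − m·sn²u·sn²v = 0.9883025837170156
dn(u+v) = (dn u·dn v − m·sn u·sn v·cn u·cn v)/D = 0.9244528029231597/0.9883025837170156 = 0.9353945017995235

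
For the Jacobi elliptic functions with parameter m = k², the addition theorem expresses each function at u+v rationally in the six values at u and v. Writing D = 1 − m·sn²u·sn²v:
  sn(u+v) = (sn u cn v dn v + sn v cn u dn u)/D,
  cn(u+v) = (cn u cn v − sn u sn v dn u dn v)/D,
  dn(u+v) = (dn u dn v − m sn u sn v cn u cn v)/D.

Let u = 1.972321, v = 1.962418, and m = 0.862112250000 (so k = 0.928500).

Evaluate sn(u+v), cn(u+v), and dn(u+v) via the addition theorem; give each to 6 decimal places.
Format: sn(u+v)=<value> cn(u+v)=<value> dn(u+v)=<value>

sn(u+v)=0.736471 cn(u+v)=-0.676469 dn(u+v)=0.729657

sn u = 0.9848544001333867, cn u = 0.1733834205969738, dn u = 0.4047275690163802
sn v = 0.984150278345118, cn v = 0.1773364870330604, dn v = 0.4062014943443929
m = k² = 0.86211225
D = 1 − m·sn²u·sn²v = 0.1901012762079277
sn(u+v) = (sn u·cn v·dn v + sn v·cn u·dn u)/D = 0.1400041696635381/0.1901012762079277 = 0.7364714874949354
cn(u+v) = (cn u·cn v − sn u·sn v·dn u·dn v)/D = -0.1285975415500081/0.1901012762079277 = -0.6764685861937694
dn(u+v) = (dn u·dn v − m·sn u·sn v·cn u·cn v)/D = 0.1387086463773978/0.1901012762079277 = 0.729656576453921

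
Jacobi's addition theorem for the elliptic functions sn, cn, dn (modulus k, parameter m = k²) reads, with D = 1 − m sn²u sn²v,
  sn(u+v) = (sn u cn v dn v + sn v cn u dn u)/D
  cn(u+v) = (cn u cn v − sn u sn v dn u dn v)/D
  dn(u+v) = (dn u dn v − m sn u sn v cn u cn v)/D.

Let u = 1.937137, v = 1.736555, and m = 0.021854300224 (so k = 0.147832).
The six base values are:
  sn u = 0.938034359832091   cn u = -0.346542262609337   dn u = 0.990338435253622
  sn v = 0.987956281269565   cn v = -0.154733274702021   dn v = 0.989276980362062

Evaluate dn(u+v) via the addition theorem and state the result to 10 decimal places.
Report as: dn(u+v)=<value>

dn(u+v)=0.9973526966

m = k² = 0.021854300224
D = 1 − m·sn²u·sn²v = 0.9812306232494313
dn(u+v) = (dn u·dn v − m·sn u·sn v·cn u·cn v)/D = 0.9786330080706034/0.9812306232494313 = 0.9973526965860221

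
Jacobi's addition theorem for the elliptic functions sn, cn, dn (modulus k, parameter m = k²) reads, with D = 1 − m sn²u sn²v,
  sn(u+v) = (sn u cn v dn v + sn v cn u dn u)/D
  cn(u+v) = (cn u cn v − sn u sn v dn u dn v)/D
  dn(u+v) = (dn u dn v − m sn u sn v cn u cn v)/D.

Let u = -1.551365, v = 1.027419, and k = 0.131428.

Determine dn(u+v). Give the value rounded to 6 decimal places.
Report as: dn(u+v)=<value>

dn(u+v)=0.997839

sn u = -0.9996606311228067, cn u = 0.02605038547031203, dn u = 0.991331631130816
sn v = 0.8546591101100455, cn v = 0.5191895660603217, dn v = 0.9936713937862165
m = k² = 0.017273319184
D = 1 − m·sn²u·sn²v = 0.987391401119548
dn(u+v) = (dn u·dn v − m·sn u·sn v·cn u·cn v)/D = 0.9852574840175513/0.987391401119548 = 0.9978388336179785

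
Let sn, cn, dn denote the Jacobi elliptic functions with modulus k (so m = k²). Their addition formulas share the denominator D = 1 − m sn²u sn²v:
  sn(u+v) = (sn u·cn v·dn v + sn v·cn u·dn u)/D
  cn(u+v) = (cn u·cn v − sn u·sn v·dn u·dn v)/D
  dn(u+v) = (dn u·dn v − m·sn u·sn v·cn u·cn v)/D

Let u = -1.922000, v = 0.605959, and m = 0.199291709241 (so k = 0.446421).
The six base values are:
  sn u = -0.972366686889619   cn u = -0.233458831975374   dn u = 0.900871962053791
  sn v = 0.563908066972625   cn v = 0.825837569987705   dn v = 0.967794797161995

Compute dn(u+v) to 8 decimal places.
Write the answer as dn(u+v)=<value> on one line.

dn(u+v)=0.90501875

m = k² = 0.199291709241
D = 1 − m·sn²u·sn²v = 0.940080802262574
dn(u+v) = (dn u·dn v − m·sn u·sn v·cn u·cn v)/D = 0.8507907492466044/0.940080802262574 = 0.9050187464725719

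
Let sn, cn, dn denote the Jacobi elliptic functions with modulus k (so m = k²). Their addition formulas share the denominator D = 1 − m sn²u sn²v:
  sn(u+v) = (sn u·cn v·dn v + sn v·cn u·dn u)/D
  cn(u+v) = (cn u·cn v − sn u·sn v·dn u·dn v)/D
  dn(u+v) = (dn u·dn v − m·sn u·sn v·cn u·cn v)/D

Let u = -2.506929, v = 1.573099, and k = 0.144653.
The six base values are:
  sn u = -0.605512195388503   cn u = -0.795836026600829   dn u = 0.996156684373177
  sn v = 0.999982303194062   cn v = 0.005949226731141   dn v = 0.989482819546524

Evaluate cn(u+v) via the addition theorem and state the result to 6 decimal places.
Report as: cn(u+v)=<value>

cn(u+v)=0.596673

m = k² = 0.020924490409
D = 1 − m·sn²u·sn²v = 0.9923284113537997
cn(u+v) = (cn u·cn v − sn u·sn v·dn u·dn v)/D = 0.5920960440478149/0.9923284113537997 = 0.5966734775234729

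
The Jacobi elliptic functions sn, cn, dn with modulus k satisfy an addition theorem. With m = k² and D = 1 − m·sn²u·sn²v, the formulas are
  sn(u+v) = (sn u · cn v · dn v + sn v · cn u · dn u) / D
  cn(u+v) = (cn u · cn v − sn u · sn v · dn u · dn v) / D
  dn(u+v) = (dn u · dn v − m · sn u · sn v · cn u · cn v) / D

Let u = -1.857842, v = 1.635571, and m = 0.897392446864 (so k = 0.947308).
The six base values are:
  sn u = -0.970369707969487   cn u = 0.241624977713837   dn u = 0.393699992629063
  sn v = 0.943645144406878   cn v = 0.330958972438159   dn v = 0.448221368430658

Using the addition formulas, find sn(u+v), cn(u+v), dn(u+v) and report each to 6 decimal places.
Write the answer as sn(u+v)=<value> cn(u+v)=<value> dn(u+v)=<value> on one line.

m = k² = 0.897392446864
D = 1 − m·sn²u·sn²v = 0.2475558148018726
sn(u+v) = (sn u·cn v·dn v + sn v·cn u·dn u)/D = -0.05418059934009131/0.2475558148018726 = -0.2188621559281647
cn(u+v) = (cn u·cn v − sn u·sn v·dn u·dn v)/D = 0.2415540190047923/0.2475558148018726 = 0.9757557874296599
dn(u+v) = (dn u·dn v − m·sn u·sn v·cn u·cn v)/D = 0.2421766966523867/0.2475558148018726 = 0.978271089476161

sn(u+v)=-0.218862 cn(u+v)=0.975756 dn(u+v)=0.978271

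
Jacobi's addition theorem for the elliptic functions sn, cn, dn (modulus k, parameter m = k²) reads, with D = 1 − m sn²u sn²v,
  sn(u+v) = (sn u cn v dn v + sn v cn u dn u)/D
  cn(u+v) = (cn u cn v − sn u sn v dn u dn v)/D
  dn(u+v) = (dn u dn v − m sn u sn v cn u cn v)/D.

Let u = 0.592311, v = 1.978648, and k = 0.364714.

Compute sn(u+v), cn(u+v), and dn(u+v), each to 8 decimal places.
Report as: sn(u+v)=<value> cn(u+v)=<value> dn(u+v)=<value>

sn(u+v)=0.62668039 cn(u+v)=-0.77927639 dn(u+v)=0.97353004

sn u = 0.5547179965739264, cn u = 0.8320384271636793, dn u = 0.9793208260471556
sn v = 0.9466935934875477, cn v = -0.3221354374321983, dn v = 0.9385025118710057
m = k² = 0.133016301796
D = 1 − m·sn²u·sn²v = 0.9633167118659958
sn(u+v) = (sn u·cn v·dn v + sn v·cn u·dn u)/D = 0.6036916917414486/0.9633167118659958 = 0.6266803890197915
cn(u+v) = (cn u·cn v − sn u·sn v·dn u·dn v)/D = -0.7506899684174964/0.9633167118659958 = -0.7792763887209742
dn(u+v) = (dn u·dn v − m·sn u·sn v·cn u·cn v)/D = 0.9378177539746243/0.9633167118659958 = 0.9735300368224915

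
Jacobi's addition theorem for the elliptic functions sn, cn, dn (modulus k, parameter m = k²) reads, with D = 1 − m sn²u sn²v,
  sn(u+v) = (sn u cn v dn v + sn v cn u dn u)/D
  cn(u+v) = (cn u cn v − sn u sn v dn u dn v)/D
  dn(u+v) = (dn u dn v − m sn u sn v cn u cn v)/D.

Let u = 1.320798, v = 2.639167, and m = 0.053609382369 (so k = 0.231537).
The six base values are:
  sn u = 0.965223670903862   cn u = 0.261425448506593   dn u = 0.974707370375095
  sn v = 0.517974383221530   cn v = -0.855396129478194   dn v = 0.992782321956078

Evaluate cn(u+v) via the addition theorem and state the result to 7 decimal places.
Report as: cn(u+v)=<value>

m = k² = 0.053609382369
D = 1 − m·sn²u·sn²v = 0.9865997378228677
cn(u+v) = (cn u·cn v − sn u·sn v·dn u·dn v)/D = -0.7074208319997476/0.9865997378228677 = -0.7170292114214576

cn(u+v)=-0.7170292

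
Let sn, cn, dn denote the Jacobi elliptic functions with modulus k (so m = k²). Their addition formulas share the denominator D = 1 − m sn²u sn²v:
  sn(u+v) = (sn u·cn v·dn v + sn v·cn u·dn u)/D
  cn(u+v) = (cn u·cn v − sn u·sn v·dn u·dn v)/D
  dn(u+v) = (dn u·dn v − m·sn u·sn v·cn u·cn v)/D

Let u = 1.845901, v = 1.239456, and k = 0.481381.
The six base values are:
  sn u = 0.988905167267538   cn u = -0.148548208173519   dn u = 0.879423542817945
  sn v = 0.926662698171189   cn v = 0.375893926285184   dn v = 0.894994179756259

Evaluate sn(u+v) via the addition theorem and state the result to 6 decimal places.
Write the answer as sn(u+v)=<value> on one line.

sn(u+v)=0.262767

m = k² = 0.231727667161
D = 1 − m·sn²u·sn²v = 0.80540550748748
sn(u+v) = (sn u·cn v·dn v + sn v·cn u·dn u)/D = 0.2116340789896026/0.80540550748748 = 0.2627671117494717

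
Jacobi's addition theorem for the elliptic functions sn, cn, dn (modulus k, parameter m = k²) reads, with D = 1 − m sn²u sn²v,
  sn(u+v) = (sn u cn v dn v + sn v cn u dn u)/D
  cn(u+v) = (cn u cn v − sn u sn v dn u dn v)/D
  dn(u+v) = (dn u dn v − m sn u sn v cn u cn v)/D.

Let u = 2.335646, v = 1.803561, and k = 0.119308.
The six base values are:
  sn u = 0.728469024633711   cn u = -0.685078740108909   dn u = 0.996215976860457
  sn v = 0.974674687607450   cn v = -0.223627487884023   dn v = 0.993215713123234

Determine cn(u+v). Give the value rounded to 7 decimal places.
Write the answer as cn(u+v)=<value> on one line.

m = k² = 0.014234398864
D = 1 − m·sn²u·sn²v = 0.9928240288216202
cn(u+v) = (cn u·cn v − sn u·sn v·dn u·dn v)/D = -0.5493323940835952/0.9928240288216202 = -0.5533028796005231

cn(u+v)=-0.5533029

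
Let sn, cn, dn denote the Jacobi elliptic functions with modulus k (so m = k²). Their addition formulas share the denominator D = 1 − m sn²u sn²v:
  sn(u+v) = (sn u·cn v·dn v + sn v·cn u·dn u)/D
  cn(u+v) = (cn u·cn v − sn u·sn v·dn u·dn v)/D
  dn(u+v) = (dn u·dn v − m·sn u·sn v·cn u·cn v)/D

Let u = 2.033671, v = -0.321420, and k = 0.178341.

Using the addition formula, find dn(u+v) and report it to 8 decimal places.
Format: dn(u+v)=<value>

dn(u+v)=0.98422670

sn u = 0.9032994468260896, cn u = -0.4290106168426144, dn u = 0.9869388510605335
sn v = -0.3157505855420277, cn v = 0.9488422248877137, dn v = 0.9984132612741258
m = k² = 0.031805512281
D = 1 − m·sn²u·sn²v = 0.9974126557698107
dn(u+v) = (dn u·dn v − m·sn u·sn v·cn u·cn v)/D = 0.9816801682503929/0.9974126557698107 = 0.9842267015277891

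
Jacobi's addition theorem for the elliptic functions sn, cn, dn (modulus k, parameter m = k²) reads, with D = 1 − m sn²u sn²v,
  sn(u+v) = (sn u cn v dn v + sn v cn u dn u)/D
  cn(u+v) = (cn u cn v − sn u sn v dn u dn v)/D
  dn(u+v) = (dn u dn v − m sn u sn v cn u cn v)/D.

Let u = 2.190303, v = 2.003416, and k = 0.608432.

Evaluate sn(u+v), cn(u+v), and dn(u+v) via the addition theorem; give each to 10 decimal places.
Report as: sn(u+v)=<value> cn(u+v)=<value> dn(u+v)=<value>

sn(u+v)=-0.6142409159 cn(u+v)=-0.7891185572 dn(u+v)=0.9275400259

sn u = 0.9402433992394428, cn u = -0.3405030839605683, dn u = 0.8202018909152106
sn v = 0.980859320423756, cn v = -0.1947177278468695, dn v = 0.8024002952542502
m = k² = 0.370189498624
D = 1 − m·sn²u·sn²v = 0.6851395385023703
sn(u+v) = (sn u·cn v·dn v + sn v·cn u·dn u)/D = -0.4208407376165907/0.6851395385023703 = -0.6142409158526979
cn(u+v) = (cn u·cn v − sn u·sn v·dn u·dn v)/D = -0.540656324092824/0.6851395385023703 = -0.789118557184178
dn(u+v) = (dn u·dn v − m·sn u·sn v·cn u·cn v)/D = 0.6354943453079972/0.6851395385023703 = 0.9275400259297671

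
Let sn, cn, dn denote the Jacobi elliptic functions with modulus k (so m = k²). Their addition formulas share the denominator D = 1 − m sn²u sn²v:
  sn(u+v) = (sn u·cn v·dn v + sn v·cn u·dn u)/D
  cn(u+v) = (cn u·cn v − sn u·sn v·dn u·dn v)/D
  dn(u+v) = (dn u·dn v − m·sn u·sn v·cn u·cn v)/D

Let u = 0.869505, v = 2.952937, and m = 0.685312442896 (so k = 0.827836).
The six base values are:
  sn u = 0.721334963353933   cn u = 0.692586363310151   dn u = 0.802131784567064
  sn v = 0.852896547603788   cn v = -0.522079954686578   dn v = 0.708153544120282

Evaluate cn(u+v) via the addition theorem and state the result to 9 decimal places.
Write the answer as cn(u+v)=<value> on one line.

m = k² = 0.685312442896
D = 1 − m·sn²u·sn²v = 0.7406087653665089
cn(u+v) = (cn u·cn v − sn u·sn v·dn u·dn v)/D = -0.7110527198453096/0.7406087653665089 = -0.9600922283081907

cn(u+v)=-0.960092228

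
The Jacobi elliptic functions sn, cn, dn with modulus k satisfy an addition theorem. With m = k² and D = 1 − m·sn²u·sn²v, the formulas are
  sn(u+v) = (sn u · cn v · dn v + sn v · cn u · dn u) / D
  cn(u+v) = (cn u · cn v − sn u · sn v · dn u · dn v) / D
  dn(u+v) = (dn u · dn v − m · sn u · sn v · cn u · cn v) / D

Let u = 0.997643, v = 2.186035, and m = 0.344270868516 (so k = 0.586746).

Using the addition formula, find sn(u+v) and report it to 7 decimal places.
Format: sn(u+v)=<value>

sn u = 0.8141219974677443, cn u = 0.5806938722245398, dn u = 0.8785323660499352
sn v = 0.9342650799814797, cn v = -0.3565792483126287, dn v = 0.8363628074182744
m = k² = 0.344270868516
D = 1 − m·sn²u·sn²v = 0.8008320344488781
sn(u+v) = (sn u·cn v·dn v + sn v·cn u·dn u)/D = 0.2338278475212105/0.8008320344488781 = 0.2919811364465805

sn(u+v)=0.2919811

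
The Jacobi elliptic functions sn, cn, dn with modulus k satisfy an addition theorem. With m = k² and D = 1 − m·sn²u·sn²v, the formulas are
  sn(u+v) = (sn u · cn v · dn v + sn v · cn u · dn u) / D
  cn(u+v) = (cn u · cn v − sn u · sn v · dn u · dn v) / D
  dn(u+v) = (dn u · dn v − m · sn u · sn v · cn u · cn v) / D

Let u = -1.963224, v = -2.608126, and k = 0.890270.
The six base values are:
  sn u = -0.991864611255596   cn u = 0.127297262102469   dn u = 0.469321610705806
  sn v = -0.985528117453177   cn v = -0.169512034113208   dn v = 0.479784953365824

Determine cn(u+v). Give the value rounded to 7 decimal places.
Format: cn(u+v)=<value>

m = k² = 0.7925806729
D = 1 − m·sn²u·sn²v = 0.2426680008059952
cn(u+v) = (cn u·cn v − sn u·sn v·dn u·dn v)/D = -0.2416878183943082/0.2426680008059952 = -0.995960808971799

cn(u+v)=-0.9959608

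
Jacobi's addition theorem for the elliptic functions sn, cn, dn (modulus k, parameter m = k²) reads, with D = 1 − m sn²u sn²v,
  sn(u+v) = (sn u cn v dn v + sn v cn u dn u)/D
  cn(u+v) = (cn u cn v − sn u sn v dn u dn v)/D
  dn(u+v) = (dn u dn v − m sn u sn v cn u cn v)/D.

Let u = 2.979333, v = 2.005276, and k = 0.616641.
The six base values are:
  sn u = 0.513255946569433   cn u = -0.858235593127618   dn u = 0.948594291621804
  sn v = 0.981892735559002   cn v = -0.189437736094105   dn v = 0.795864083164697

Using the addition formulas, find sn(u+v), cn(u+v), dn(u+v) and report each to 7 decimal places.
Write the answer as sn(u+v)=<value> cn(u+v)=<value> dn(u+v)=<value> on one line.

sn(u+v)=-0.9704812 cn(u+v)=-0.2411766 dn(u+v)=0.8011687

m = k² = 0.380246122881
D = 1 − m·sn²u·sn²v = 0.9034258558591941
sn(u+v) = (sn u·cn v·dn v + sn v·cn u·dn u)/D = -0.8767578460060086/0.9034258558591941 = -0.9704812412881153
cn(u+v) = (cn u·cn v − sn u·sn v·dn u·dn v)/D = -0.2178851911026111/0.9034258558591941 = -0.2411766164201639
dn(u+v) = (dn u·dn v − m·sn u·sn v·cn u·cn v)/D = 0.7237965456606809/0.9034258558591941 = 0.8011687300805902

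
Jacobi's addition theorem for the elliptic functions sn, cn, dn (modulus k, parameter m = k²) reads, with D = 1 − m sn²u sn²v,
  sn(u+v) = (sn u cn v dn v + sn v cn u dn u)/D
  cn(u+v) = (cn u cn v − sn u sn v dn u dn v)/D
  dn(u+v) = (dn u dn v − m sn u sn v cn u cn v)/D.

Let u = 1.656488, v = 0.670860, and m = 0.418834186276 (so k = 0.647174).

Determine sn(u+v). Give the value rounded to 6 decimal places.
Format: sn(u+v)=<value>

sn(u+v)=0.914302

sn u = 0.9947484571840512, cn u = 0.1023499239371967, dn u = 0.7652145543210964
sn v = 0.6065538826575044, cn v = 0.7950423809037518, dn v = 0.9197324145999201
m = k² = 0.418834186276
D = 1 − m·sn²u·sn²v = 0.8475219092707646
sn(u+v) = (sn u·cn v·dn v + sn v·cn u·dn u)/D = 0.774891271408186/0.8475219092707646 = 0.9143023477409896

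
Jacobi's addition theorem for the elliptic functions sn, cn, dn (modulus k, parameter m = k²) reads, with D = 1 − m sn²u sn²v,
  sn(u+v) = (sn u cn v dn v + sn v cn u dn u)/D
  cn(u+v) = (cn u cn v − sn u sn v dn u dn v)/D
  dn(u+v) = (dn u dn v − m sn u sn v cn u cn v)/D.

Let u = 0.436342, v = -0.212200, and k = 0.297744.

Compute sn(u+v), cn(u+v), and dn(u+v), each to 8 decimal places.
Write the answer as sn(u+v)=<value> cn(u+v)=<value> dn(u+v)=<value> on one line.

sn u = 0.4215566366778697, cn u = 0.9068020743650968, dn u = 0.9920916005986131
sn v = -0.2104743108363626, cn v = 0.977599388542136, dn v = 0.9980344628595583
m = k² = 0.088651489536
D = 1 − m·sn²u·sn²v = 0.9993020953511698
sn(u+v) = (sn u·cn v·dn v + sn v·cn u·dn u)/D = 0.2219543297513774/0.9993020953511698 = 0.2221093408929352
cn(u+v) = (cn u·cn v − sn u·sn v·dn u·dn v)/D = 0.974341291990571/0.9993020953511698 = 0.9750217642125256
dn(u+v) = (dn u·dn v − m·sn u·sn v·cn u·cn v)/D = 0.9971145246242437/0.9993020953511698 = 0.9978109014910478

sn(u+v)=0.22210934 cn(u+v)=0.97502176 dn(u+v)=0.99781090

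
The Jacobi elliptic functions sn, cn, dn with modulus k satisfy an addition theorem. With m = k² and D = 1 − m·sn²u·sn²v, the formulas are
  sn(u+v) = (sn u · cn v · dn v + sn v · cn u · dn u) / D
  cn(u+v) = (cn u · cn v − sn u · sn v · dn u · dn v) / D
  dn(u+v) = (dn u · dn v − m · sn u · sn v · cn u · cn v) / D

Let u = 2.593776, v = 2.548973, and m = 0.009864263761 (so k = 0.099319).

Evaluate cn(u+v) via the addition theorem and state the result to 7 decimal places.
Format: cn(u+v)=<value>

sn u = 0.5272341643409737, cn u = -0.8497200338650814, dn u = 0.9986280452489983
sn v = 0.5647079239463358, cn v = -0.8252908339683771, dn v = 0.998425928759666
m = k² = 0.009864263761
D = 1 − m·sn²u·sn²v = 0.9991255811146624
cn(u+v) = (cn u·cn v − sn u·sn v·dn u·dn v)/D = 0.4044093321091247/0.9991255811146624 = 0.4047632647519147

cn(u+v)=0.4047633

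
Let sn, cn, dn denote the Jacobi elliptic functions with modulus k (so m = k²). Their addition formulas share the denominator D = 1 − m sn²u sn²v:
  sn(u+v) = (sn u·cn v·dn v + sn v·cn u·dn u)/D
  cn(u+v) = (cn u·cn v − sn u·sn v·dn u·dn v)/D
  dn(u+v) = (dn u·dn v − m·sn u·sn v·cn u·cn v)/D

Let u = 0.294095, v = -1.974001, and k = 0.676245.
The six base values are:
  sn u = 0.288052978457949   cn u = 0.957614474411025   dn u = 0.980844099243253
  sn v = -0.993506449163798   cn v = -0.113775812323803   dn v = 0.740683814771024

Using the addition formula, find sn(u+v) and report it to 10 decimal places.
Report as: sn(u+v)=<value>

sn(u+v)=-0.9947012813

m = k² = 0.457307300025
D = 1 − m·sn²u·sn²v = 0.9625463406935477
sn(u+v) = (sn u·cn v·dn v + sn v·cn u·dn u)/D = -0.957446078365833/0.9625463406935477 = -0.9947012812660638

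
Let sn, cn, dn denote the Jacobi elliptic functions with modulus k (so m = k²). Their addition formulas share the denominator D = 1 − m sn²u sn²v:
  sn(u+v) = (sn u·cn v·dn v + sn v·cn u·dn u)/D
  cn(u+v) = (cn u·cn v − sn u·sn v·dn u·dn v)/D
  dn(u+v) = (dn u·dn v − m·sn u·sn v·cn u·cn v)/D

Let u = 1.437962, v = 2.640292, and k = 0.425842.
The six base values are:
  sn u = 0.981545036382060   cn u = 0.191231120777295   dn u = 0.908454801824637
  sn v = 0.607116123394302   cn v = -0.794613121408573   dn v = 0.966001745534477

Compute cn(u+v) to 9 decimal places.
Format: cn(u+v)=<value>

m = k² = 0.181341408964
D = 1 − m·sn²u·sn²v = 0.9356036901169173
cn(u+v) = (cn u·cn v − sn u·sn v·dn u·dn v)/D = -0.6749084503878516/0.9356036901169173 = -0.7213614669513669

cn(u+v)=-0.721361467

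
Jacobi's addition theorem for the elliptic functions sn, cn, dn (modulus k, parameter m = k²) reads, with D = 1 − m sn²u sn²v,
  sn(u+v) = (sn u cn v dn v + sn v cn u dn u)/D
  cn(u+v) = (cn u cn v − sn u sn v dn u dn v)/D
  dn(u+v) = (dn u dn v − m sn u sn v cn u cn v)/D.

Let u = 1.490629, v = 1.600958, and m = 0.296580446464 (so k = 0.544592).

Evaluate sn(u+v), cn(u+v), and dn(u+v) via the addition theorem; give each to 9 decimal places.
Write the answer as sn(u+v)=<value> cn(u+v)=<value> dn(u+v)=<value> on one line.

sn u = 0.9827476922657297, cn u = 0.1849512728974381, dn u = 0.8447275732230198
sn v = 0.995669379426805, cn v = 0.09296497658710506, dn v = 0.8402277942028637
m = k² = 0.296580446464
D = 1 − m·sn²u·sn²v = 0.7160401865167989
sn(u+v) = (sn u·cn v·dn v + sn v·cn u·dn u)/D = 0.2323210013127772/0.7160401865167989 = 0.3244524618693685
cn(u+v) = (cn u·cn v − sn u·sn v·dn u·dn v)/D = -0.6773038469225173/0.7160401865167989 = -0.9459020033739785
dn(u+v) = (dn u·dn v − m·sn u·sn v·cn u·cn v)/D = 0.7047738631204085/0.7160401865167989 = 0.9842657945621798

sn(u+v)=0.324452462 cn(u+v)=-0.945902003 dn(u+v)=0.984265795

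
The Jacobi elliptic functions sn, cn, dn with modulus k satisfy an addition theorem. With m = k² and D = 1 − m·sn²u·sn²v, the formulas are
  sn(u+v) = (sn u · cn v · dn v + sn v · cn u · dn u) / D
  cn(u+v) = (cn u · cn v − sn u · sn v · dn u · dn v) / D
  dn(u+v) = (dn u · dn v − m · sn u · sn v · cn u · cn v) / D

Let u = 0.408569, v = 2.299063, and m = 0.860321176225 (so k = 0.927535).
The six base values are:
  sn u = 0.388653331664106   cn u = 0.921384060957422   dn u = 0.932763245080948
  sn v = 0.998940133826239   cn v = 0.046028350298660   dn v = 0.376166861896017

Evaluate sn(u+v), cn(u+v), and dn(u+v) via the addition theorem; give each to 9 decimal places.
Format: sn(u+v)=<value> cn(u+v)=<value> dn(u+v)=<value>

m = k² = 0.860321176225
D = 1 − m·sn²u·sn²v = 0.8703225903984387
sn(u+v) = (sn u·cn v·dn v + sn v·cn u·dn u)/D = 0.8652515784629353/0.8703225903984387 = 0.9941734111104919
cn(u+v) = (cn u·cn v − sn u·sn v·dn u·dn v)/D = -0.09381427037102387/0.8703225903984387 = -0.1077925259047627
dn(u+v) = (dn u·dn v − m·sn u·sn v·cn u·cn v)/D = 0.3367092315377868/0.8703225903984387 = 0.3868786531022243

sn(u+v)=0.994173411 cn(u+v)=-0.107792526 dn(u+v)=0.386878653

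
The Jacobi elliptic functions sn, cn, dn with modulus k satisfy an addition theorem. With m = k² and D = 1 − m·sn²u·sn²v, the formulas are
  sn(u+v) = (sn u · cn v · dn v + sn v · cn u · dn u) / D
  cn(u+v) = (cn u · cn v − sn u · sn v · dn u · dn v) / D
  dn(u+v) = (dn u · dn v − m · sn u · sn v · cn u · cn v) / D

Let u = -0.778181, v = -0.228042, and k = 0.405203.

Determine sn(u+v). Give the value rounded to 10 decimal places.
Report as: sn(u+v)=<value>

sn(u+v)=-0.8324548915

sn u = -0.6938274115222389, cn u = 0.7201413215615042, dn u = 0.959666487381338
sn v = -0.2257579201997939, cn v = 0.9741834331721431, dn v = 0.9958071171516987
m = k² = 0.164189471209
D = 1 − m·sn²u·sn²v = 0.9959715850152744
sn(u+v) = (sn u·cn v·dn v + sn v·cn u·dn u)/D = -0.8291014177053567/0.9959715850152744 = -0.8324548914642393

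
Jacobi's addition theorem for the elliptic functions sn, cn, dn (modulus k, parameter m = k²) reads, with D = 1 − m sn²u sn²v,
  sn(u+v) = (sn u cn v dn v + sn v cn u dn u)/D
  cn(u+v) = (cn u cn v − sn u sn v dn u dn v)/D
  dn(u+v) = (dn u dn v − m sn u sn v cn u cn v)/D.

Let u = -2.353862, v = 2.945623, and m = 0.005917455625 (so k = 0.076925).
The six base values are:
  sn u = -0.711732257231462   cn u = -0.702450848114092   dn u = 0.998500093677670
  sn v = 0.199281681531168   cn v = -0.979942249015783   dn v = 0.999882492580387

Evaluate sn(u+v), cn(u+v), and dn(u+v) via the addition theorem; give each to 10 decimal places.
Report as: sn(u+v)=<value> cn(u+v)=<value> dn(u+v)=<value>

m = k² = 0.005917455625
D = 1 − m·sn²u·sn²v = 0.9998809572182102
sn(u+v) = (sn u·cn v·dn v + sn v·cn u·dn u)/D = 0.557598931594445/0.9998809572182102 = 0.5576653176251628
cn(u+v) = (cn u·cn v − sn u·sn v·dn u·dn v)/D = 0.8299670837402757/0.9998809572182102 = 0.8300658970937345
dn(u+v) = (dn u·dn v − m·sn u·sn v·cn u·cn v)/D = 0.9989605065318338/0.9998809572182102 = 0.999079439727568

sn(u+v)=0.5576653176 cn(u+v)=0.8300658971 dn(u+v)=0.9990794397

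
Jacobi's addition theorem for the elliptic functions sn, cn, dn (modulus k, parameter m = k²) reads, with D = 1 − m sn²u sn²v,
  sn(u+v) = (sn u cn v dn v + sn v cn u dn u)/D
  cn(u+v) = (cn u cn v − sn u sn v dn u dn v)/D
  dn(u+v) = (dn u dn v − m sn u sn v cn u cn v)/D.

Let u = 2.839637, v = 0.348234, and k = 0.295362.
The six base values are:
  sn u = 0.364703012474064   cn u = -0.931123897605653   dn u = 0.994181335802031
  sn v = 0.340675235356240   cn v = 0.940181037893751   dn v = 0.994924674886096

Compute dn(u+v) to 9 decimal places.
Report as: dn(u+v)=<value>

m = k² = 0.087238711044
D = 1 − m·sn²u·sn²v = 0.998653305548639
dn(u+v) = (dn u·dn v − m·sn u·sn v·cn u·cn v)/D = 0.9986242728991505/0.998653305548639 = 0.9999709281996794

dn(u+v)=0.999970928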